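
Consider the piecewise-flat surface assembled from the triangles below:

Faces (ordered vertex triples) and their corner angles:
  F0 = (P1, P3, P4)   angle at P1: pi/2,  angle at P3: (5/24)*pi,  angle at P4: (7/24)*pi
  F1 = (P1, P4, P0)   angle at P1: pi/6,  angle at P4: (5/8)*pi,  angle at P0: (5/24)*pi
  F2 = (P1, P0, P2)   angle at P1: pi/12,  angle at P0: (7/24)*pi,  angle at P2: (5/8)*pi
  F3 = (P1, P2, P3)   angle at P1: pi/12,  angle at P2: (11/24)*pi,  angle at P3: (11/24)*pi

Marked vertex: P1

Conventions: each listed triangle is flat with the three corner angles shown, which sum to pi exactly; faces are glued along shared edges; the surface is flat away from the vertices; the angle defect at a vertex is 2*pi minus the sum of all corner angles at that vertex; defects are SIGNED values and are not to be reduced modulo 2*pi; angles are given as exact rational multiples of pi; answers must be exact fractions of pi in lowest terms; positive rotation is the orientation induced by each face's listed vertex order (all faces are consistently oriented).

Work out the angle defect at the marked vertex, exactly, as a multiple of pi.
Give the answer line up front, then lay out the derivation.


Answer: defect(P1) = (7/6)*pi

Sum of corner angles at P1: (5/6)*pi
defect = 2*pi - (5/6)*pi


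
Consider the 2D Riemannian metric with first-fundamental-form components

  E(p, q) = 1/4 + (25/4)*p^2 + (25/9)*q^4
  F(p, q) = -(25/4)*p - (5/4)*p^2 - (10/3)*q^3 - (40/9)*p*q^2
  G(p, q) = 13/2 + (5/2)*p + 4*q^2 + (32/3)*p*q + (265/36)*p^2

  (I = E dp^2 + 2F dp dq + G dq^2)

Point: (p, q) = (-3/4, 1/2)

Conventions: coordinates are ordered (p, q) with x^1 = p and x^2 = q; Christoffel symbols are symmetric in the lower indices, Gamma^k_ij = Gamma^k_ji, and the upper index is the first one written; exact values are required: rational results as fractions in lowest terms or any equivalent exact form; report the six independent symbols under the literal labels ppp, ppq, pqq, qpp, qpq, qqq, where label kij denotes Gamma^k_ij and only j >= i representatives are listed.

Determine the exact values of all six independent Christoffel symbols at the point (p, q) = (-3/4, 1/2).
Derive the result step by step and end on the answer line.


E = 2269/576, F = 845/192, G = 369/64 at the point
E_p = -75/8, E_q = 25/18, F_p = -395/72, F_q = 5/6, G_p = -77/24, G_q = -4
EG - F^2 = 30809/9216;  g^inv = (9216/30809) * [[369/64, -845/192], [-845/192, 2269/576]]
first-kind symbols [ij,l] = (1/2)(d_i g_jl + d_j g_il - d_l g_ij): [pp,p] = E_p/2 = -75/16, [pp,q] = F_p - E_q/2 = -445/72, [pq,p] = E_q/2 = 25/36, [pq,q] = G_p/2 = -77/48, [qq,p] = F_q - G_p/2 = 39/16, [qq,q] = G_q/2 = -2
Gamma^p_ij = (G*[ij,p] - F*[ij,q])/(EG - F^2), Gamma^q_ij = (E*[ij,q] - F*[ij,p])/(EG - F^2)

Answer: Gamma_ppp = 4825/92427, Gamma_ppq = 101965/30809, Gamma_pqq = 210639/30809, Gamma_qpp = -308285/277281, Gamma_qpq = -259213/92427, Gamma_qqq = -171473/30809


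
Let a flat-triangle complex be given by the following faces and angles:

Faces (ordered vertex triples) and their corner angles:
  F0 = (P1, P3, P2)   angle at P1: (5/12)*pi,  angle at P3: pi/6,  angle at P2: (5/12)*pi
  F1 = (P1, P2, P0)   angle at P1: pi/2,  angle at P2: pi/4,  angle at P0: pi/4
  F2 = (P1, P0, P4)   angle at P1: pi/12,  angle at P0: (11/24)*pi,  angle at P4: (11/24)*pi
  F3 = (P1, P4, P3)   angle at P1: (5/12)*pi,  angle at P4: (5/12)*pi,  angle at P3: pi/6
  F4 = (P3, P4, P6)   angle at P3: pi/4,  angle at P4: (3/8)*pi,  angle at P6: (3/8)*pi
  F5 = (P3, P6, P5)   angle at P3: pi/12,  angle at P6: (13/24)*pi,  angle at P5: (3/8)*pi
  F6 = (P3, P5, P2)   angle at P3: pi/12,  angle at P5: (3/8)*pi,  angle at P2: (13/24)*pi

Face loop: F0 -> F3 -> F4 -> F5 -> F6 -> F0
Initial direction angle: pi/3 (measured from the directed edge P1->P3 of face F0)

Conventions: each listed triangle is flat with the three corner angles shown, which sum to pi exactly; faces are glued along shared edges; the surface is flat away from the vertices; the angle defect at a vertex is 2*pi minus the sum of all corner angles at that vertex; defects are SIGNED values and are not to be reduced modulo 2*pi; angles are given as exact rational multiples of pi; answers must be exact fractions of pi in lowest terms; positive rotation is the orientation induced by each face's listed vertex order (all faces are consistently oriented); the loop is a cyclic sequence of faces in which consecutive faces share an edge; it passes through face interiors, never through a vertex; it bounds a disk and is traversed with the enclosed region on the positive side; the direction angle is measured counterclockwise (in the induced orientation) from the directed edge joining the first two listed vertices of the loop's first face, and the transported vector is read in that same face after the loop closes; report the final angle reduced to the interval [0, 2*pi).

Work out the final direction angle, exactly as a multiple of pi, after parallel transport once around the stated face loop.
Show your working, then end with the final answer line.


enclosed vertex P3: corner angles sum to (3/4)*pi, defect = 2*pi - (3/4)*pi = (5/4)*pi
the rotation equals the total enclosed defect, so the final angle is initial + defects (mod 2*pi)
final angle = pi/3 + (5/4)*pi = (19/12)*pi (mod 2*pi)

Answer: final direction angle = (19/12)*pi


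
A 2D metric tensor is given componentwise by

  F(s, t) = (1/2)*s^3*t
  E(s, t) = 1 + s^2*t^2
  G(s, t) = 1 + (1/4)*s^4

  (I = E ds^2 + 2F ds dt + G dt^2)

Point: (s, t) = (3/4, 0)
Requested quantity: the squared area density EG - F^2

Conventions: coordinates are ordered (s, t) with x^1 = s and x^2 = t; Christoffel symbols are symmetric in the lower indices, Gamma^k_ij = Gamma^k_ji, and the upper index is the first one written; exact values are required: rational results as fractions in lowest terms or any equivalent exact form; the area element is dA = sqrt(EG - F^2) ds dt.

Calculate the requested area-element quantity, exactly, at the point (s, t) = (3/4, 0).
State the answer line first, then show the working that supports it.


Answer: EG - F^2 = 1105/1024

E = 1, F = 0, G = 1105/1024; EG - F^2 = 1105/1024


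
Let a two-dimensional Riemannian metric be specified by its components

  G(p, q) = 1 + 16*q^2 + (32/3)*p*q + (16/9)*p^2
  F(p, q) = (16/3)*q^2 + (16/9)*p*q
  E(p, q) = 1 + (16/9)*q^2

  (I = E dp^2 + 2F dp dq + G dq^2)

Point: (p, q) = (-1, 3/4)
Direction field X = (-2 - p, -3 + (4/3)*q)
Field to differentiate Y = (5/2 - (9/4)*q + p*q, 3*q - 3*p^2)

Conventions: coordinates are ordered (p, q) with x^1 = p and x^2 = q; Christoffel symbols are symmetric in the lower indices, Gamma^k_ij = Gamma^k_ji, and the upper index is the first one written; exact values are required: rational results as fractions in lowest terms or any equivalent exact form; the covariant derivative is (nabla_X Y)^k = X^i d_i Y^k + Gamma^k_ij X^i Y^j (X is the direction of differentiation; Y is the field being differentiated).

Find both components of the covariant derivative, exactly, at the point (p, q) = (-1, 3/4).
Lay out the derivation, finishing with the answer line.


E = 2, F = 5/3, G = 34/9 at the point
E_p = 0, E_q = 8/3, F_p = 4/3, F_q = 56/9, G_p = 40/9, G_q = 40/3
EG - F^2 = 43/9;  g^inv = (9/43) * [[34/9, -5/3], [-5/3, 2]]
first-kind symbols [ij,l] = (1/2)(d_i g_jl + d_j g_il - d_l g_ij): [pp,p] = E_p/2 = 0, [pp,q] = F_p - E_q/2 = 0, [pq,p] = E_q/2 = 4/3, [pq,q] = G_p/2 = 20/9, [qq,p] = F_q - G_p/2 = 4, [qq,q] = G_q/2 = 20/3
Gamma^p_ij = (G*[ij,p] - F*[ij,q])/(EG - F^2), Gamma^q_ij = (E*[ij,q] - F*[ij,p])/(EG - F^2)
Gamma_ppp = 0, Gamma_ppq = 12/43, Gamma_pqq = 36/43, Gamma_qpp = 0, Gamma_qpq = 20/43, Gamma_qqq = 60/43
X = (-1, -2), Y = (1/16, -3/4) at the point

Answer: (nabla_X Y)^p = 1235/172, (nabla_X Y)^q = -827/86


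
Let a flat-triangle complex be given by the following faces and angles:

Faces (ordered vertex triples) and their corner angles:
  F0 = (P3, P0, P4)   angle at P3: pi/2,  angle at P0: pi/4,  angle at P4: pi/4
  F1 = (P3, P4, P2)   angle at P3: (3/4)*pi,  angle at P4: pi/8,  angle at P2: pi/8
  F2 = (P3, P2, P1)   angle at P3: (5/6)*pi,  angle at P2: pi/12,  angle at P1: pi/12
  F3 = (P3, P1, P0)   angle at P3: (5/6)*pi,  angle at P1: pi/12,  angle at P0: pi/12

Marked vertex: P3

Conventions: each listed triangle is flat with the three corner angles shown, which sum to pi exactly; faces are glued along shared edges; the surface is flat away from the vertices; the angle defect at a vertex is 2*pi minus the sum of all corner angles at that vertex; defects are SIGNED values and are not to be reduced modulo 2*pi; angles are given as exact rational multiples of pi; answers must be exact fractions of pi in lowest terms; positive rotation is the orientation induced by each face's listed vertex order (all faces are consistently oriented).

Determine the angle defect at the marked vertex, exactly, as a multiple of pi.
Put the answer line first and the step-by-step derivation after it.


Answer: defect(P3) = (-11/12)*pi

Sum of corner angles at P3: (35/12)*pi
defect = 2*pi - (35/12)*pi


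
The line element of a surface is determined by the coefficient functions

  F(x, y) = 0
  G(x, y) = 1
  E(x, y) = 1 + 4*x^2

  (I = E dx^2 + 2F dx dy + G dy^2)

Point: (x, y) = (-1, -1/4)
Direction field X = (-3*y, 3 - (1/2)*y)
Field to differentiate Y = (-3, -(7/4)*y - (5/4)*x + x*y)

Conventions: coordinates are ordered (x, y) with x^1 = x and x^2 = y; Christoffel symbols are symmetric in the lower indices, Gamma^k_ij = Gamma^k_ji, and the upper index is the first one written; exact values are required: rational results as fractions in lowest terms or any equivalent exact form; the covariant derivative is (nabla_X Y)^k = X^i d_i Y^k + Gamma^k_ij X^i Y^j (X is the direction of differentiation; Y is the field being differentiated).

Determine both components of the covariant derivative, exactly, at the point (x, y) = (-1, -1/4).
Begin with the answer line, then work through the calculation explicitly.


Answer: (nabla_X Y)^x = 9/5, (nabla_X Y)^y = -311/32

E = 5, F = 0, G = 1 at the point
E_x = -8, E_y = 0, F_x = 0, F_y = 0, G_x = 0, G_y = 0
EG - F^2 = 5;  g^inv = (1/5) * [[1, 0], [0, 5]]
first-kind symbols [ij,l] = (1/2)(d_i g_jl + d_j g_il - d_l g_ij): [xx,x] = E_x/2 = -4, [xx,y] = F_x - E_y/2 = 0, [xy,x] = E_y/2 = 0, [xy,y] = G_x/2 = 0, [yy,x] = F_y - G_x/2 = 0, [yy,y] = G_y/2 = 0
Gamma^x_ij = (G*[ij,x] - F*[ij,y])/(EG - F^2), Gamma^y_ij = (E*[ij,y] - F*[ij,x])/(EG - F^2)
Gamma_xxx = -4/5, Gamma_xxy = 0, Gamma_xyy = 0, Gamma_yxx = 0, Gamma_yxy = 0, Gamma_yyy = 0
X = (3/4, 25/8), Y = (-3, 31/16) at the point


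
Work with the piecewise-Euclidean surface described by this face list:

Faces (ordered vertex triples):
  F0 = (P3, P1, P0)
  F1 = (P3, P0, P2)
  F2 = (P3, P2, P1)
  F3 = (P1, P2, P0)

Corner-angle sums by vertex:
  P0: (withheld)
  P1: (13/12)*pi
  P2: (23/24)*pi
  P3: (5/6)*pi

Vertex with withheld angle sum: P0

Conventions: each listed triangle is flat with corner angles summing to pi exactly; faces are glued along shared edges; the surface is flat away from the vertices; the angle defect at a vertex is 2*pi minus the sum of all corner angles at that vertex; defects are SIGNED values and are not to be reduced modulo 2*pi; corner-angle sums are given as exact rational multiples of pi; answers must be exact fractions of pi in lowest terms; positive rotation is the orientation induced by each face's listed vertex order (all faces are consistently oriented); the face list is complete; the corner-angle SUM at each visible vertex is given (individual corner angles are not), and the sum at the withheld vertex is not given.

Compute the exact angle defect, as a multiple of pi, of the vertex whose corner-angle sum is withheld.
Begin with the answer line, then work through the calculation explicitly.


Answer: defect(P0) = (7/8)*pi

V = 4, E = 6, F = 4; chi = V - E + F = 2
Gauss-Bonnet: total defect = 2*pi*chi = 4*pi; visible defects sum to (25/8)*pi


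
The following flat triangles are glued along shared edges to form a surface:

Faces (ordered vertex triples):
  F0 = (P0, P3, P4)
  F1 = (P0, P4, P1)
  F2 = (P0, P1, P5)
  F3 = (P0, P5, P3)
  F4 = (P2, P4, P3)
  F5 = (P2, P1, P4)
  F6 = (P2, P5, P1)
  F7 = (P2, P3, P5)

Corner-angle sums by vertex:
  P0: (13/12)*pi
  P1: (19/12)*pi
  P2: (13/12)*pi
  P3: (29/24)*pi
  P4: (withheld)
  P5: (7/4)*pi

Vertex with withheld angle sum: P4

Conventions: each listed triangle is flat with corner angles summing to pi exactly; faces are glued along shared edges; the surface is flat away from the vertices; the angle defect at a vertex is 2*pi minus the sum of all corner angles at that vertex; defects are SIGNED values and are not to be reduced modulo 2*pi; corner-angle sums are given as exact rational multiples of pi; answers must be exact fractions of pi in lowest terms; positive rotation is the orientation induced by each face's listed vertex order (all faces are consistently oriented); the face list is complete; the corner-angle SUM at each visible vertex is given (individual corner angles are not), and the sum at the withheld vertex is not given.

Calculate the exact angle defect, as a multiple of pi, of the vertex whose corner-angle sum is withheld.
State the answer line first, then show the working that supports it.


Answer: defect(P4) = (17/24)*pi

V = 6, E = 12, F = 8; chi = V - E + F = 2
Gauss-Bonnet: total defect = 2*pi*chi = 4*pi; visible defects sum to (79/24)*pi


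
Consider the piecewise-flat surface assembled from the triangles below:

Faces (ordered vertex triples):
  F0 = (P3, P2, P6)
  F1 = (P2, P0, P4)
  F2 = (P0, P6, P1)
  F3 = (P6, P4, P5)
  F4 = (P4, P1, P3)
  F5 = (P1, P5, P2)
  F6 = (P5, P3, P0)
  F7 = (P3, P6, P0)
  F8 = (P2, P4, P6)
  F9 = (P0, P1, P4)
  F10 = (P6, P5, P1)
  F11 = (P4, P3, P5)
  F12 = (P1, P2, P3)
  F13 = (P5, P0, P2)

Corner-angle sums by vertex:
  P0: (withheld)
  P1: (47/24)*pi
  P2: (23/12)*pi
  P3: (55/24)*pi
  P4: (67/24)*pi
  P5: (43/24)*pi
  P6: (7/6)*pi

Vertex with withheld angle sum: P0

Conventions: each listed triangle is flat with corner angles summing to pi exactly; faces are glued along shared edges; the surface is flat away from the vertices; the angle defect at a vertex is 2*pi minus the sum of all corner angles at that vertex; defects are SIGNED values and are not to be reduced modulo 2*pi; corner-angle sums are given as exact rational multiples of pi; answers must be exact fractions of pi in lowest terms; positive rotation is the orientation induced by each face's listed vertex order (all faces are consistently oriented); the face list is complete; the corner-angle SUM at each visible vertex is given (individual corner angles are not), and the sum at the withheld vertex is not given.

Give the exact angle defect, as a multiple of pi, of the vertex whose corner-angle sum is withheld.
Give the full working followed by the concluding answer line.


V = 7, E = 21, F = 14; chi = V - E + F = 0
Gauss-Bonnet: total defect = 2*pi*chi = 0; visible defects sum to pi/12

Answer: defect(P0) = -pi/12


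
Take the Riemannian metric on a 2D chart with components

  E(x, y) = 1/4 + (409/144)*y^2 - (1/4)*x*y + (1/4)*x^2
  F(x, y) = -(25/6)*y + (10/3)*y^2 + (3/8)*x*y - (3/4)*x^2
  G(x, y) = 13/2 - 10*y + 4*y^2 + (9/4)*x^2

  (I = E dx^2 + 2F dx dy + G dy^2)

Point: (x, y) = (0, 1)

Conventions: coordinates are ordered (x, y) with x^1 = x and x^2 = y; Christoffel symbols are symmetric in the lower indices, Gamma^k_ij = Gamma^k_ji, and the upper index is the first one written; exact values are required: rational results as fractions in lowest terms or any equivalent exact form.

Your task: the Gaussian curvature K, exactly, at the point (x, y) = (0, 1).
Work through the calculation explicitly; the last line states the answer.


E = 445/144, F = -5/6, G = 1/2, EG - F^2 = 245/288 at the point
E_x = -1/4, E_y = 409/72, F_x = 3/8, F_y = 5/2, G_x = 0, G_y = -2
E_yy = 409/72, F_xy = 3/8, G_xx = 9/2
Apply the Brioschi formula K = (det M1 - det M2)/(EG - F^2)^2 over the derivative matrices of E, F, G.
M1 = [[-E_yy/2 + F_xy - G_xx/2, E_x/2, F_x - E_y/2], [F_y - G_x/2, E, F], [G_y/2, F, G]] = [[-679/144, -1/8, -355/144], [5/2, 445/144, -5/6], [-1, -5/6, 1/2]]; det M1 = -267145/41472
M2 = [[0, E_y/2, G_x/2], [E_y/2, E, F], [G_x/2, F, G]] = [[0, 409/144, 0], [409/144, 445/144, -5/6], [0, -5/6, 1/2]]; det M2 = -167281/41472
det M1 - det M2 = -1387/576; K = -1387/576 / (245/288)^2 = -199728/60025

Answer: K = -199728/60025


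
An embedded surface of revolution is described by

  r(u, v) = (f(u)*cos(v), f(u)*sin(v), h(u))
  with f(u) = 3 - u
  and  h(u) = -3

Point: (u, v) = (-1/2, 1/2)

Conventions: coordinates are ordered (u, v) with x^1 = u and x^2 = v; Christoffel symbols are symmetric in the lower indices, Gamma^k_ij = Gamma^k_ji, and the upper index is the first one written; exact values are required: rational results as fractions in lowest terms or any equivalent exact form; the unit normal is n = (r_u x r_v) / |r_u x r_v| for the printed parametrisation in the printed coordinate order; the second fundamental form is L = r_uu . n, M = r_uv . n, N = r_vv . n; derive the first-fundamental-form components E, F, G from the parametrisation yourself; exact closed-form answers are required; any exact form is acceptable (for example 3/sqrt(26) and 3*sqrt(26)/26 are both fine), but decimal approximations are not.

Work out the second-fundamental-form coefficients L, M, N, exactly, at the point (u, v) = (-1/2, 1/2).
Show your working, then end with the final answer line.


f = 7/2, f' = -1, f'' = 0, h' = 0, h'' = 0
E = 1, F = 0, G = 49/4; answer radicand W^2 = 1
unnormalised second-form numerators: l = 0, m = 0, n = 0; L = l/sqrt(1), and similarly M = m/sqrt(W^2), N = n/sqrt(W^2)

Answer: L = 0, M = 0, N = 0


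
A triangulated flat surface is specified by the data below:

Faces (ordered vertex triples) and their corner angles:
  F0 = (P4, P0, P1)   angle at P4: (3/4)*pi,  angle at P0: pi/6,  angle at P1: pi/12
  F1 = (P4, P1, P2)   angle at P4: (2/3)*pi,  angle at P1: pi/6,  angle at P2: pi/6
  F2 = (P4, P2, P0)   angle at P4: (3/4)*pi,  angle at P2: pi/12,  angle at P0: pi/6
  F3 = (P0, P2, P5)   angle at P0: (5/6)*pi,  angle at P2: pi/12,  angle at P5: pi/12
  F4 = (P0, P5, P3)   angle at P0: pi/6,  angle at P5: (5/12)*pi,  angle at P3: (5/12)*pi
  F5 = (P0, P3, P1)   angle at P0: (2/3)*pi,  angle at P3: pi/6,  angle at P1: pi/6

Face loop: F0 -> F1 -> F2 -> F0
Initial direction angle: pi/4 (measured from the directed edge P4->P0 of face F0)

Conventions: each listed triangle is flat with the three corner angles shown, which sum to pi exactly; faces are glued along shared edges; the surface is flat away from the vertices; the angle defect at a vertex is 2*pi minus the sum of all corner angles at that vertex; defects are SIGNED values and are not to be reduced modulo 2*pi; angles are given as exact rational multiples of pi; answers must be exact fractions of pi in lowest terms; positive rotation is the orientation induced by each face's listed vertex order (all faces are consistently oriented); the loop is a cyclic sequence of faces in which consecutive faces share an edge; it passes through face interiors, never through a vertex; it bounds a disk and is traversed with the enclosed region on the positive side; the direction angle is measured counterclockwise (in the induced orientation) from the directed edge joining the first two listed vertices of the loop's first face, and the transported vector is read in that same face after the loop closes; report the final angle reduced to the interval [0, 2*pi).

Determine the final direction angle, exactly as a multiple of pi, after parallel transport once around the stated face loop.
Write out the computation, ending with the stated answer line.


enclosed vertex P4: corner angles sum to (13/6)*pi, defect = 2*pi - (13/6)*pi = -pi/6
by Gauss-Bonnet the loop rotates the vector by the enclosed defect sum (positive orientation, mod 2*pi)
final angle = pi/4 - pi/6 = pi/12 (mod 2*pi)

Answer: final direction angle = pi/12


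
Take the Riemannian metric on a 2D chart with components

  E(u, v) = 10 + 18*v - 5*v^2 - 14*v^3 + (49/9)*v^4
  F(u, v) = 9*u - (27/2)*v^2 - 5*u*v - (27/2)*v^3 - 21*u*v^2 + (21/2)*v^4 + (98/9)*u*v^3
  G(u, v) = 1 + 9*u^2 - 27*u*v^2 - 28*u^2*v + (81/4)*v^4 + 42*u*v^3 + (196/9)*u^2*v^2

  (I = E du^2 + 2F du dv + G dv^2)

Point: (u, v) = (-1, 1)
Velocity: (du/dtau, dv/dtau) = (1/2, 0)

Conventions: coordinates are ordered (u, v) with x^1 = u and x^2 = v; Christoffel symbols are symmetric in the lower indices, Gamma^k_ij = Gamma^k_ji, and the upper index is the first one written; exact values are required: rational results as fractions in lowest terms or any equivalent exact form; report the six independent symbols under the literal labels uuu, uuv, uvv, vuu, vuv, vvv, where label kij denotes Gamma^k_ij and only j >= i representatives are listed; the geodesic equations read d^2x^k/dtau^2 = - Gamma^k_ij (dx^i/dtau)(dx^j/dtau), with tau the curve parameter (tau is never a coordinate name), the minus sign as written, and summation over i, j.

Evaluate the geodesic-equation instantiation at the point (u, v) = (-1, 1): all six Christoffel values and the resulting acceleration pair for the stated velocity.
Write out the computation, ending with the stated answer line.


E = 130/9, F = -187/18, G = 325/36 at the point
E_u = 0, E_v = -110/9, F_u = -55/9, F_v = -67/6, G_u = 85/9, G_v = 221/9
EG - F^2 = 809/36;  g^inv = (36/809) * [[325/36, 187/18], [187/18, 130/9]]
first-kind symbols [ij,l] = (1/2)(d_i g_jl + d_j g_il - d_l g_ij): [uu,u] = E_u/2 = 0, [uu,v] = F_u - E_v/2 = 0, [uv,u] = E_v/2 = -55/9, [uv,v] = G_u/2 = 85/18, [vv,u] = F_v - G_u/2 = -143/9, [vv,v] = G_v/2 = 221/18
Gamma^u_ij = (G*[ij,u] - F*[ij,v])/(EG - F^2), Gamma^v_ij = (E*[ij,v] - F*[ij,u])/(EG - F^2)
Gamma_uuu = 0, Gamma_uuv = -220/809, Gamma_uvv = -572/809, Gamma_vuu = 0, Gamma_vuv = 170/809, Gamma_vvv = 442/809
d^2u/dtau^2 = -(Gamma_uuu*(1/2)^2 + 2*Gamma_uuv*(1/2)*(0) + Gamma_uvv*(0)^2) = 0
d^2v/dtau^2 = -(Gamma_vuu*(1/2)^2 + 2*Gamma_vuv*(1/2)*(0) + Gamma_vvv*(0)^2) = 0

Answer: Gamma_uuu = 0, Gamma_uuv = -220/809, Gamma_uvv = -572/809, Gamma_vuu = 0, Gamma_vuv = 170/809, Gamma_vvv = 442/809; accelerations (d^2u/dtau^2, d^2v/dtau^2) = (0, 0)


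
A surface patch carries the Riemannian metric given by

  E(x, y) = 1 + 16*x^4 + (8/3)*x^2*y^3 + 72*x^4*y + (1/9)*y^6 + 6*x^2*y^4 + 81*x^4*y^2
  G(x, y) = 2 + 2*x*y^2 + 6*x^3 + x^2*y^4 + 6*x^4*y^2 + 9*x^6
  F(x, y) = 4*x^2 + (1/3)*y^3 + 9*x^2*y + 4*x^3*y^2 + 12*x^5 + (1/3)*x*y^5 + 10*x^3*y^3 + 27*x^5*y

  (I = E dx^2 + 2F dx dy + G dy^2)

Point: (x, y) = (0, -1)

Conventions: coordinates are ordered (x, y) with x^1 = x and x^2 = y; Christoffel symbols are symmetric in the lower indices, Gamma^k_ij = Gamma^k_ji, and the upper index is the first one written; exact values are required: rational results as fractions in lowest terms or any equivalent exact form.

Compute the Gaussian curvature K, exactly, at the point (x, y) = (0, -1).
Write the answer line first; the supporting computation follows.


Answer: K = -81/361

E = 10/9, F = -1/3, G = 2, EG - F^2 = 19/9 at the point
E_x = 0, E_y = -2/3, F_x = -1/3, F_y = 1, G_x = 2, G_y = 0
E_yy = 10/3, F_xy = 5/3, G_xx = 2
K follows from Brioschi's formula, (det M1 - det M2)/(EG - F^2)^2.
M1 = [[-E_yy/2 + F_xy - G_xx/2, E_x/2, F_x - E_y/2], [F_y - G_x/2, E, F], [G_y/2, F, G]] = [[-1, 0, 0], [0, 10/9, -1/3], [0, -1/3, 2]]; det M1 = -19/9
M2 = [[0, E_y/2, G_x/2], [E_y/2, E, F], [G_x/2, F, G]] = [[0, -1/3, 1], [-1/3, 10/9, -1/3], [1, -1/3, 2]]; det M2 = -10/9
det M1 - det M2 = -1; K = -1 / (19/9)^2 = -81/361


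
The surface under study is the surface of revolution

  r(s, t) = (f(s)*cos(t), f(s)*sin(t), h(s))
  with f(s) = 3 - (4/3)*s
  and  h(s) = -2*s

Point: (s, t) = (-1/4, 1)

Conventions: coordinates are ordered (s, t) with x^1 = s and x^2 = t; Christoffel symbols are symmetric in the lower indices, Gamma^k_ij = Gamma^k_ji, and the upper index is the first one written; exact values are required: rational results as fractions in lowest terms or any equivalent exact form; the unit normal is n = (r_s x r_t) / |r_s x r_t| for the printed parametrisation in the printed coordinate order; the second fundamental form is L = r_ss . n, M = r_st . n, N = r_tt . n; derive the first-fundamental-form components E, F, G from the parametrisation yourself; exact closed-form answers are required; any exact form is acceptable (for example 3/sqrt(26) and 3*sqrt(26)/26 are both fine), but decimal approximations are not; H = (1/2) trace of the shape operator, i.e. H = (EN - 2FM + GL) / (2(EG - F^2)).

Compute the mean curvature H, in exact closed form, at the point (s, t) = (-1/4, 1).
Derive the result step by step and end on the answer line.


f = 10/3, f' = -4/3, f'' = 0, h' = -2, h'' = 0
E = 52/9, F = 0, G = 100/9; answer radicand W^2 = 52/9
unnormalised second-form numerators: l = 0, m = 0, n = -20/3; L = l/sqrt(52/9), and similarly M = m/sqrt(W^2), N = n/sqrt(W^2)
H = (E*n - 2*F*m + G*l) / (2*(EG - F^2)*sqrt(W^2)); E*n - 2*F*m + G*l = -1040/27, EG - F^2 = 5200/81, so H = (-3/10)/sqrt(52/9)

Answer: H = -9*sqrt(13)/260


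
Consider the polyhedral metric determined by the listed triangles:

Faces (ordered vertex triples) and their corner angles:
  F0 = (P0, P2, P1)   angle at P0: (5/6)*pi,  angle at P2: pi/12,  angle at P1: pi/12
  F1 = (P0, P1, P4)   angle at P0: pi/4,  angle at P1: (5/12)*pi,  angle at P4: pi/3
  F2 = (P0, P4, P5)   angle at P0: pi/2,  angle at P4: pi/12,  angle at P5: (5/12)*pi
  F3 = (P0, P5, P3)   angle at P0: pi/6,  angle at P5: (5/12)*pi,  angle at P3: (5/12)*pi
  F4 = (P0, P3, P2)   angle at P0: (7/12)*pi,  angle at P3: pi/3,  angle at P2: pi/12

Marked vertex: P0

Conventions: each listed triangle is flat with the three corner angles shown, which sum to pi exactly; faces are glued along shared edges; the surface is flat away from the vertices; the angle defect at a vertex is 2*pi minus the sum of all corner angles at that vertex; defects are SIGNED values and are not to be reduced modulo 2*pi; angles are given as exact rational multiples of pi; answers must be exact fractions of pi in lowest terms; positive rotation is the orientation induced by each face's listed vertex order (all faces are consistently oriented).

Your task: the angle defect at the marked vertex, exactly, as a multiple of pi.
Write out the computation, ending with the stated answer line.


Sum of corner angles at P0: (7/3)*pi
defect = 2*pi - (7/3)*pi

Answer: defect(P0) = -pi/3


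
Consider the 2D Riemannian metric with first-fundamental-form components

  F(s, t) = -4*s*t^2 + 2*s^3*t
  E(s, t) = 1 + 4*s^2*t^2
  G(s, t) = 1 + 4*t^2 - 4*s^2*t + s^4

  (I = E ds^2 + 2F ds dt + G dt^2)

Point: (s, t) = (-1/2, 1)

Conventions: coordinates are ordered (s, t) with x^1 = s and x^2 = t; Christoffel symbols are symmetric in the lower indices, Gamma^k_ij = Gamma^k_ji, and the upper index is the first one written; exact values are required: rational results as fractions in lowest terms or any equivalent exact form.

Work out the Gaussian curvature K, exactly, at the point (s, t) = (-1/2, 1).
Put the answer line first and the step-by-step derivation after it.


Answer: K = -1280/6561

E = 2, F = 7/4, G = 65/16, EG - F^2 = 81/16 at the point
E_s = -4, E_t = 2, F_s = -5/2, F_t = 15/4, G_s = 7/2, G_t = 7
E_tt = 2, F_st = -13/2, G_ss = -5
Using the Brioschi determinant formula for K from the metric derivatives:
M1 = [[-E_tt/2 + F_st - G_ss/2, E_s/2, F_s - E_t/2], [F_t - G_s/2, E, F], [G_t/2, F, G]] = [[-5, -2, -7/2], [2, 2, 7/4], [7/2, 7/4, 65/16]]; det M1 = -145/16
M2 = [[0, E_t/2, G_s/2], [E_t/2, E, F], [G_s/2, F, G]] = [[0, 1, 7/4], [1, 2, 7/4], [7/4, 7/4, 65/16]]; det M2 = -65/16
det M1 - det M2 = -5; K = -5 / (81/16)^2 = -1280/6561


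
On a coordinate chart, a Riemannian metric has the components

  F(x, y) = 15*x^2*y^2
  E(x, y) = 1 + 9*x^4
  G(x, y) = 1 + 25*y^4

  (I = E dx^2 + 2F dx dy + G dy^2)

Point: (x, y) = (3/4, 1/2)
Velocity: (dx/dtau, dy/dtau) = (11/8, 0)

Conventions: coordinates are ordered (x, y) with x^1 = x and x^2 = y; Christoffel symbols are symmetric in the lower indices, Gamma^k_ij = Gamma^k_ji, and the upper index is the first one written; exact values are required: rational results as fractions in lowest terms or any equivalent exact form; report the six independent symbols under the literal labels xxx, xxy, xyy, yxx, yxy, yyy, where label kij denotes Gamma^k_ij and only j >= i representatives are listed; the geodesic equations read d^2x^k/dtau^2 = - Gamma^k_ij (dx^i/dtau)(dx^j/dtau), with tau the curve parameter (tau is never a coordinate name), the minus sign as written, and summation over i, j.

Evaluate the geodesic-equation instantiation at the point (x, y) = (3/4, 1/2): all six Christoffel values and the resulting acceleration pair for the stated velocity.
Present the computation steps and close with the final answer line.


E = 985/256, F = 135/64, G = 41/16 at the point
E_x = 243/16, E_y = 0, F_x = 45/8, F_y = 135/16, G_x = 0, G_y = 25/2
EG - F^2 = 1385/256;  g^inv = (256/1385) * [[41/16, -135/64], [-135/64, 985/256]]
first-kind symbols [ij,l] = (1/2)(d_i g_jl + d_j g_il - d_l g_ij): [xx,x] = E_x/2 = 243/32, [xx,y] = F_x - E_y/2 = 45/8, [xy,x] = E_y/2 = 0, [xy,y] = G_x/2 = 0, [yy,x] = F_y - G_x/2 = 135/16, [yy,y] = G_y/2 = 25/4
Gamma^x_ij = (G*[ij,x] - F*[ij,y])/(EG - F^2), Gamma^y_ij = (E*[ij,y] - F*[ij,x])/(EG - F^2)
Gamma_xxx = 1944/1385, Gamma_xxy = 0, Gamma_xyy = 432/277, Gamma_yxx = 288/277, Gamma_yxy = 0, Gamma_yyy = 320/277
d^2x/dtau^2 = -(Gamma_xxx*(11/8)^2 + 2*Gamma_xxy*(11/8)*(0) + Gamma_xyy*(0)^2) = -29403/11080
d^2y/dtau^2 = -(Gamma_yxx*(11/8)^2 + 2*Gamma_yxy*(11/8)*(0) + Gamma_yyy*(0)^2) = -1089/554

Answer: Gamma_xxx = 1944/1385, Gamma_xxy = 0, Gamma_xyy = 432/277, Gamma_yxx = 288/277, Gamma_yxy = 0, Gamma_yyy = 320/277; accelerations (d^2x/dtau^2, d^2y/dtau^2) = (-29403/11080, -1089/554)


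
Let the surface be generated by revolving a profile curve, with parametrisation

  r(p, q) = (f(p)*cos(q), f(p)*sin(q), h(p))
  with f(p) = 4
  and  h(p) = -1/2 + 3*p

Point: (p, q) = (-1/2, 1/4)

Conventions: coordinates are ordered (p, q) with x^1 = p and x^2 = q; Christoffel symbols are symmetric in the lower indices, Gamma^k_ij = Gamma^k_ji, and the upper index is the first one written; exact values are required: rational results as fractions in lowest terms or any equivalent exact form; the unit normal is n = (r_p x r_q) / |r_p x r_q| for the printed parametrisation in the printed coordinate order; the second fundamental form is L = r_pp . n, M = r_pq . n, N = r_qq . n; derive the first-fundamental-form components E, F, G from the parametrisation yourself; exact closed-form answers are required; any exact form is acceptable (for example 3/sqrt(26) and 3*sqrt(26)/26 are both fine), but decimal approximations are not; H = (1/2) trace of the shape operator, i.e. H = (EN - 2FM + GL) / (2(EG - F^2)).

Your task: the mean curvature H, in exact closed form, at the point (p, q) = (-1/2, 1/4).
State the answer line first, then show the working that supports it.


Answer: H = 1/8

f = 4, f' = 0, f'' = 0, h' = 3, h'' = 0
E = 9, F = 0, G = 16; answer radicand W^2 = 9
unnormalised second-form numerators: l = 0, m = 0, n = 12; L = l/sqrt(9), and similarly M = m/sqrt(W^2), N = n/sqrt(W^2)
H = (E*n - 2*F*m + G*l) / (2*(EG - F^2)*sqrt(W^2)); E*n - 2*F*m + G*l = 108, EG - F^2 = 144, so H = (3/8)/sqrt(9)


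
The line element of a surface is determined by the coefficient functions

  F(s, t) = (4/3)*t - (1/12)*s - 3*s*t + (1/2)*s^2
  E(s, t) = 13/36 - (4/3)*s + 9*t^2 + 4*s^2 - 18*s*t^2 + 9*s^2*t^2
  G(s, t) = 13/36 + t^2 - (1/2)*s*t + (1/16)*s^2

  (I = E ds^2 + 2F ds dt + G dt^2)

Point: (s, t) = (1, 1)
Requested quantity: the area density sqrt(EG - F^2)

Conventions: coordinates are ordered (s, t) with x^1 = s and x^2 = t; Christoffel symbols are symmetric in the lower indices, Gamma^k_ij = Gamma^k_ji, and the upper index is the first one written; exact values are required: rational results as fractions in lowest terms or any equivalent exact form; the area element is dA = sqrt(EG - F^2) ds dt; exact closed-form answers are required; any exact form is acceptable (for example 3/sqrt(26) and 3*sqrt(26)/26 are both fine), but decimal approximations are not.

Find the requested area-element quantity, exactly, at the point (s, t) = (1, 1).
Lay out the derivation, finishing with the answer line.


E = 109/36, F = -5/4, G = 133/144; EG - F^2 = 6397/5184

Answer: sqrt(EG - F^2) = sqrt(6397)/72


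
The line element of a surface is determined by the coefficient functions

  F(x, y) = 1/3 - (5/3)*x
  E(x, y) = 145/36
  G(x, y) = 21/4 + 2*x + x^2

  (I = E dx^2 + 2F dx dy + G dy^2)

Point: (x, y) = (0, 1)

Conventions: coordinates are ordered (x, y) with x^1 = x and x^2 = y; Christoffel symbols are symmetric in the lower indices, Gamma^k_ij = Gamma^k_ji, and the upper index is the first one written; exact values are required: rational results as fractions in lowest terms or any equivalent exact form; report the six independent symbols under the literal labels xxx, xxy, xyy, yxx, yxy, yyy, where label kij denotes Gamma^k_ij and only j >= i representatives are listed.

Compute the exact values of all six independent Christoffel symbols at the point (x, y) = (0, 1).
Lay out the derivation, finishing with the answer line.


E = 145/36, F = 1/3, G = 21/4 at the point
E_x = 0, E_y = 0, F_x = -5/3, F_y = 0, G_x = 2, G_y = 0
EG - F^2 = 3029/144;  g^inv = (144/3029) * [[21/4, -1/3], [-1/3, 145/36]]
first-kind symbols [ij,l] = (1/2)(d_i g_jl + d_j g_il - d_l g_ij): [xx,x] = E_x/2 = 0, [xx,y] = F_x - E_y/2 = -5/3, [xy,x] = E_y/2 = 0, [xy,y] = G_x/2 = 1, [yy,x] = F_y - G_x/2 = -1, [yy,y] = G_y/2 = 0
Gamma^x_ij = (G*[ij,x] - F*[ij,y])/(EG - F^2), Gamma^y_ij = (E*[ij,y] - F*[ij,x])/(EG - F^2)

Answer: Gamma_xxx = 80/3029, Gamma_xxy = -48/3029, Gamma_xyy = -756/3029, Gamma_yxx = -2900/9087, Gamma_yxy = 580/3029, Gamma_yyy = 48/3029


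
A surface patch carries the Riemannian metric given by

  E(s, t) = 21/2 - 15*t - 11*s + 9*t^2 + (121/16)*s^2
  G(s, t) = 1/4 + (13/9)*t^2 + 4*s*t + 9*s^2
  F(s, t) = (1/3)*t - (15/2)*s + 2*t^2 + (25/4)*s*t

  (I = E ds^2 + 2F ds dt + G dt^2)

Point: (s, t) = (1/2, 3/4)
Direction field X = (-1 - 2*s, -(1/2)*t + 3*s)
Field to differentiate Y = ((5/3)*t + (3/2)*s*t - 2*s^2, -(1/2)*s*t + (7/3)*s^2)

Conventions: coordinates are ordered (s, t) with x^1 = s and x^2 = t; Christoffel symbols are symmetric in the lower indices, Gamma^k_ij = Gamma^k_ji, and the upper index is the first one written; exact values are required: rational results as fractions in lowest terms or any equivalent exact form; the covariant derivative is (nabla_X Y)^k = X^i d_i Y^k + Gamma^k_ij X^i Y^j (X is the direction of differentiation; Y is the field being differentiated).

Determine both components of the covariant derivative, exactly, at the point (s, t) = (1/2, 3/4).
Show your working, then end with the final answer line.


E = 45/64, F = -1/32, G = 77/16 at the point
E_s = -55/16, E_t = -3/2, F_s = -45/16, F_t = 155/24, G_s = 12, G_t = 25/6
EG - F^2 = 433/128;  g^inv = (128/433) * [[77/16, 1/32], [1/32, 45/64]]
first-kind symbols [ij,l] = (1/2)(d_i g_jl + d_j g_il - d_l g_ij): [ss,s] = E_s/2 = -55/32, [ss,t] = F_s - E_t/2 = -33/16, [st,s] = E_t/2 = -3/4, [st,t] = G_s/2 = 6, [tt,s] = F_t - G_s/2 = 11/24, [tt,t] = G_t/2 = 25/12
Gamma^s_ij = (G*[ij,s] - F*[ij,t])/(EG - F^2), Gamma^t_ij = (E*[ij,t] - F*[ij,s])/(EG - F^2)
Gamma_sss = -1067/433, Gamma_sst = -438/433, Gamma_stt = 872/1299, Gamma_tss = -385/866, Gamma_tst = 537/433, Gamma_ttt = 568/1299
X = (-2, 9/8), Y = (21/16, 19/48) at the point

Answer: (nabla_X Y)^s = 292179/27712, (nabla_X Y)^t = -330349/166272


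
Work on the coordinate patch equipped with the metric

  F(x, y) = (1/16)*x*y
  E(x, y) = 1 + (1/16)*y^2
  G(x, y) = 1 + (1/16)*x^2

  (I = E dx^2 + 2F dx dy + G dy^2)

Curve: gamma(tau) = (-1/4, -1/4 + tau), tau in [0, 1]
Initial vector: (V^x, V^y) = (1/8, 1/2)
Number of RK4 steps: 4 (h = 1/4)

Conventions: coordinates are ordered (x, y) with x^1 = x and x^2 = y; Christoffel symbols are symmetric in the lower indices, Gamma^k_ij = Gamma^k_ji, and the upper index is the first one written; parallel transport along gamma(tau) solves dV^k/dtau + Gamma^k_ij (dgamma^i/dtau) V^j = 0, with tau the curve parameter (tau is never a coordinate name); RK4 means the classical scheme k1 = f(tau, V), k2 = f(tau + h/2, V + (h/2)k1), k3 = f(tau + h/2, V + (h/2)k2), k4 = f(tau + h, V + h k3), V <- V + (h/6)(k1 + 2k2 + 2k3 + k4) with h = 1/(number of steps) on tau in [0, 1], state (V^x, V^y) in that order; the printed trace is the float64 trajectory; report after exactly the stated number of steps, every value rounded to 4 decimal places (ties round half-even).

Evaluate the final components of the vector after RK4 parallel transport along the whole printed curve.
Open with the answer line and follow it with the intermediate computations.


Answer: V^x = 0.1231, V^y = 0.5019

gamma'(tau) = (0, 1); f(tau, V)^k = -Gamma^k_ij(gamma(tau)) gamma'^i(tau) V^j; h = 1/4; intermediate values shown to 6 dp
curve data and Christoffel symbols at the stage parameters:
  tau = 0.000000: gamma = (-0.250000, -0.250000), gamma' = (0.000000, 1.000000); Gamma_xxx = 0.000000, Gamma_xxy = -0.015504, Gamma_xyy = 0.000000, Gamma_yxx = 0.000000, Gamma_yxy = -0.015504, Gamma_yyy = 0.000000
  tau = 0.125000: gamma = (-0.250000, -0.125000), gamma' = (0.000000, 1.000000); Gamma_xxx = 0.000000, Gamma_xxy = -0.007775, Gamma_xyy = 0.000000, Gamma_yxx = 0.000000, Gamma_yxy = -0.015549, Gamma_yyy = 0.000000
  tau = 0.250000: gamma = (-0.250000, 0.000000), gamma' = (0.000000, 1.000000); Gamma_xxx = 0.000000, Gamma_xxy = 0.000000, Gamma_xyy = 0.000000, Gamma_yxx = 0.000000, Gamma_yxy = -0.015564, Gamma_yyy = 0.000000
  tau = 0.375000: gamma = (-0.250000, 0.125000), gamma' = (0.000000, 1.000000); Gamma_xxx = 0.000000, Gamma_xxy = 0.007775, Gamma_xyy = 0.000000, Gamma_yxx = 0.000000, Gamma_yxy = -0.015549, Gamma_yyy = 0.000000
  tau = 0.500000: gamma = (-0.250000, 0.250000), gamma' = (0.000000, 1.000000); Gamma_xxx = 0.000000, Gamma_xxy = 0.015504, Gamma_xyy = 0.000000, Gamma_yxx = 0.000000, Gamma_yxy = -0.015504, Gamma_yyy = 0.000000
  tau = 0.625000: gamma = (-0.250000, 0.375000), gamma' = (0.000000, 1.000000); Gamma_xxx = 0.000000, Gamma_xxy = 0.023144, Gamma_xyy = 0.000000, Gamma_yxx = 0.000000, Gamma_yxy = -0.015429, Gamma_yyy = 0.000000
  tau = 0.750000: gamma = (-0.250000, 0.500000), gamma' = (0.000000, 1.000000); Gamma_xxx = 0.000000, Gamma_xxy = 0.030651, Gamma_xyy = 0.000000, Gamma_yxx = 0.000000, Gamma_yxy = -0.015326, Gamma_yyy = 0.000000
  tau = 0.875000: gamma = (-0.250000, 0.625000), gamma' = (0.000000, 1.000000); Gamma_xxx = 0.000000, Gamma_xxy = 0.037987, Gamma_xyy = 0.000000, Gamma_yxx = 0.000000, Gamma_yxy = -0.015195, Gamma_yyy = 0.000000
  tau = 1.000000: gamma = (-0.250000, 0.750000), gamma' = (0.000000, 1.000000); Gamma_xxx = 0.000000, Gamma_xxy = 0.045113, Gamma_xyy = 0.000000, Gamma_yxx = 0.000000, Gamma_yxy = -0.015038, Gamma_yyy = 0.000000
step 0: V^x = 0.1250, V^y = 0.5000
step 1: k1 = (0.001938, 0.001938), k2 = (0.000974, 0.001947), k3 = (0.000973, 0.001946), k4 = (0.000000, 0.001949); V <- V + (h/6)(k1 + 2k2 + 2k3 + k4): V^x = 0.1252, V^y = 0.5005
step 2: k1 = (0.000000, 0.001949), k2 = (-0.000974, 0.001947), k3 = (-0.000973, 0.001946), k4 = (-0.001938, 0.001938); V <- V + (h/6)(k1 + 2k2 + 2k3 + k4): V^x = 0.1250, V^y = 0.5010
step 3: k1 = (-0.001938, 0.001938), k2 = (-0.002887, 0.001925), k3 = (-0.002885, 0.001923), k4 = (-0.003809, 0.001905); V <- V + (h/6)(k1 + 2k2 + 2k3 + k4): V^x = 0.1243, V^y = 0.5015
step 4: k1 = (-0.003809, 0.001905), k2 = (-0.004703, 0.001881), k3 = (-0.004699, 0.001879), k4 = (-0.005554, 0.001851); V <- V + (h/6)(k1 + 2k2 + 2k3 + k4): V^x = 0.1231, V^y = 0.5019


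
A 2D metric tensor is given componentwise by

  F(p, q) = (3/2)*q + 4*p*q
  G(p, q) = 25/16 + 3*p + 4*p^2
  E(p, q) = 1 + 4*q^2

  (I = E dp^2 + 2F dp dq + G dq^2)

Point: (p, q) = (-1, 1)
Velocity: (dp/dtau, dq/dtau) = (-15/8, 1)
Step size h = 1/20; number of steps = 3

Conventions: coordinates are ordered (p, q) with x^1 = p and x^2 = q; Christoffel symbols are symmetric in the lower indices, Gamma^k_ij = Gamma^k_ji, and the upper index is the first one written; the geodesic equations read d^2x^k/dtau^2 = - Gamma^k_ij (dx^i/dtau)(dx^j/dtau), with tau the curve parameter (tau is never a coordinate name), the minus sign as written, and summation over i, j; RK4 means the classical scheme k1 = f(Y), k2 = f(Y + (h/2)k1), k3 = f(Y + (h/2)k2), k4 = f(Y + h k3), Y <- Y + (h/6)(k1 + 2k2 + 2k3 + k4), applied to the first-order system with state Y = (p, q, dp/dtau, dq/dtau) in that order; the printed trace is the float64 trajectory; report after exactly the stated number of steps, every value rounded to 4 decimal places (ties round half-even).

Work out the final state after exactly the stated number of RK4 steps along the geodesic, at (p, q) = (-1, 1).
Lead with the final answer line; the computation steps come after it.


Answer: p = -1.2600, q = 1.1357, dp/dtau = -1.6165, dq/dtau = 0.8192

f(Y) = (dp/dtau, dq/dtau, -Gamma^p_ij Y'^i Y'^j, -Gamma^q_ij Y'^i Y'^j) with the Gammas evaluated at the stage position; h = 0.050000; intermediate values shown to 6 dp
step 0: p = -1.0000, q = 1.0000, dp/dtau = -1.8750, dq/dtau = 1.0000
step 1:
  k1: at (p, q) = (-1.000000, 1.000000), (dp/dtau, dq/dtau) = (-1.875000, 1.000000); Gamma_ppp = 0.000000, Gamma_ppq = 0.609524, Gamma_pqq = 0.000000, Gamma_qpp = 0.000000, Gamma_qpq = -0.380952, Gamma_qqq = 0.000000; k1 = (-1.875000, 1.000000, 2.285714, -1.428571)
  k2: at (p, q) = (-1.046875, 1.025000), (dp/dtau, dq/dtau) = (-1.817857, 0.964286); Gamma_ppp = 0.000000, Gamma_ppq = 0.585032, Gamma_pqq = 0.000000, Gamma_qpp = 0.000000, Gamma_qpq = -0.383481, Gamma_qqq = 0.000000; k2 = (-1.817857, 0.964286, 2.051044, -1.344435)
  k3: at (p, q) = (-1.045446, 1.024107), (dp/dtau, dq/dtau) = (-1.823724, 0.966389); Gamma_ppp = 0.000000, Gamma_ppq = 0.585775, Gamma_pqq = 0.000000, Gamma_qpp = 0.000000, Gamma_qpq = -0.383486, Gamma_qqq = 0.000000; k3 = (-1.823724, 0.966389, 2.064772, -1.351733)
  k4: at (p, q) = (-1.091186, 1.048319), (dp/dtau, dq/dtau) = (-1.771761, 0.932413); Gamma_ppp = 0.000000, Gamma_ppq = 0.563039, Gamma_pqq = 0.000000, Gamma_qpp = 0.000000, Gamma_qpq = -0.384654, Gamma_qqq = 0.000000; k4 = (-1.771761, 0.932413, 1.860295, -1.270908)
  Y <- Y + (h/6)(k1 + 2k2 + 2k3 + k4): p = -1.0911, q = 1.0483, dp/dtau = -1.7719, dq/dtau = 0.9326
step 2:
  k1: at (p, q) = (-1.091083, 1.048281), (dp/dtau, dq/dtau) = (-1.771853, 0.932568); Gamma_ppp = 0.000000, Gamma_ppq = 0.563087, Gamma_pqq = 0.000000, Gamma_qpp = 0.000000, Gamma_qpq = -0.384646, Gamma_qqq = 0.000000; k1 = (-1.771853, 0.932568, 1.860861, -1.271157)
  k2: at (p, q) = (-1.135379, 1.071596), (dp/dtau, dq/dtau) = (-1.725331, 0.900789); Gamma_ppp = 0.000000, Gamma_ppq = 0.542170, Gamma_pqq = 0.000000, Gamma_qpp = 0.000000, Gamma_qpq = -0.384711, Gamma_qqq = 0.000000; k2 = (-1.725331, 0.900789, 1.685238, -1.195805)
  k3: at (p, q) = (-1.134216, 1.070801), (dp/dtau, dq/dtau) = (-1.729722, 0.902673); Gamma_ppp = 0.000000, Gamma_ppq = 0.542721, Gamma_pqq = 0.000000, Gamma_qpp = 0.000000, Gamma_qpq = -0.384798, Gamma_qqq = 0.000000; k3 = (-1.729722, 0.902673, 1.694780, -1.201627)
  k4: at (p, q) = (-1.177569, 1.093415), (dp/dtau, dq/dtau) = (-1.687114, 0.872487); Gamma_ppp = 0.000000, Gamma_ppq = 0.523247, Gamma_pqq = 0.000000, Gamma_qpp = 0.000000, Gamma_qpq = -0.384064, Gamma_qqq = 0.000000; k4 = (-1.687114, 0.872487, 1.540423, -1.130674)
  Y <- Y + (h/6)(k1 + 2k2 + 2k3 + k4): p = -1.1775, q = 1.0934, dp/dtau = -1.6872, dq/dtau = 0.8726
step 3:
  k1: at (p, q) = (-1.177492, 1.093381), (dp/dtau, dq/dtau) = (-1.687175, 0.872596); Gamma_ppp = 0.000000, Gamma_ppq = 0.523280, Gamma_pqq = 0.000000, Gamma_qpp = 0.000000, Gamma_qpq = -0.384064, Gamma_qqq = 0.000000; k1 = (-1.687175, 0.872596, 1.540769, -1.130854)
  k2: at (p, q) = (-1.219671, 1.115196), (dp/dtau, dq/dtau) = (-1.648656, 0.844324); Gamma_ppp = 0.000000, Gamma_ppq = 0.505269, Gamma_pqq = 0.000000, Gamma_qpp = 0.000000, Gamma_qpq = -0.382701, Gamma_qqq = 0.000000; k2 = (-1.648656, 0.844324, 1.406671, -1.065440)
  k3: at (p, q) = (-1.218708, 1.114489), (dp/dtau, dq/dtau) = (-1.652009, 0.845960); Gamma_ppp = 0.000000, Gamma_ppq = 0.505683, Gamma_pqq = 0.000000, Gamma_qpp = 0.000000, Gamma_qpq = -0.382820, Gamma_qqq = 0.000000; k3 = (-1.652009, 0.845960, 1.413417, -1.070007)
  k4: at (p, q) = (-1.260092, 1.135679), (dp/dtau, dq/dtau) = (-1.616504, 0.819095); Gamma_ppp = 0.000000, Gamma_ppq = 0.488852, Gamma_pqq = 0.000000, Gamma_qpp = 0.000000, Gamma_qpq = -0.380987, Gamma_qqq = 0.000000; k4 = (-1.616504, 0.819095, 1.294550, -1.008908)
  Y <- Y + (h/6)(k1 + 2k2 + 2k3 + k4): p = -1.2600, q = 1.1357, dp/dtau = -1.6165, dq/dtau = 0.8192
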